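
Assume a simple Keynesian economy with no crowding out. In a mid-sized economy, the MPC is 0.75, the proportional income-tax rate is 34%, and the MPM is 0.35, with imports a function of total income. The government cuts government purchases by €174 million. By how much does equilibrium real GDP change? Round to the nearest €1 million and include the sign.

−€204 million

Spending multiplier = 1/(1 − c(1−t) + m) = 1/(1 − 0.75×0.66 + 0.35) = 1/0.855 ≈ 1.17.
ΔY = k × ΔG = (−€174 million) / 0.855 ≈ −€204 million.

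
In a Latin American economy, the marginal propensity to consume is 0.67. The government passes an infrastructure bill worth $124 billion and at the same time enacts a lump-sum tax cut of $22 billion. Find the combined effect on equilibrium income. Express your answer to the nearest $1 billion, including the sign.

Expenditure multiplier = 1/(1 − MPC) = 1/(1 − 0.67) = 1/0.33 ≈ 3.03.
ΔG contributes k·ΔG = (+$124 billion) / 0.33 ≈ +$375.8 billion.
ΔT of −$22 billion changes first-round spending by −c·ΔT = +$14.74 billion, contributing k·(−c·ΔT) = (+$14.74 billion) / 0.33 ≈ +$44.7 billion.
Net ΔY = k(ΔG − c·ΔT) = (+$138.74 billion) / 0.33 ≈ +$420 billion.

+$420 billion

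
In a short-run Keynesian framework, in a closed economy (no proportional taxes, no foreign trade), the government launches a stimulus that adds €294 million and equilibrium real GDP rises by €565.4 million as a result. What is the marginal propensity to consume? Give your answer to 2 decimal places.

0.48

Implied spending multiplier k = ΔY/ΔG = 565.4/294 ≈ 1.9231.
Since k = 1/(1 − MPC), MPC = 1 − 1/k = 1 − ΔG/ΔY = 1 − 294/565.4 ≈ 0.48.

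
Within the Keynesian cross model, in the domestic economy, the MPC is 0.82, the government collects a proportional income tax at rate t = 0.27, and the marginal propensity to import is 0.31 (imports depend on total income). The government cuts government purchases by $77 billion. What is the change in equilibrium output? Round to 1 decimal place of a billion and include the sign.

−$108.2 billion

Government-spending multiplier = 1/(1 − c(1−t) + m) = 1/(1 − 0.82×0.73 + 0.31) = 1/0.7114 ≈ 1.406.
ΔY = k × ΔG = (−$77 billion) / 0.7114 ≈ −$108.2 billion.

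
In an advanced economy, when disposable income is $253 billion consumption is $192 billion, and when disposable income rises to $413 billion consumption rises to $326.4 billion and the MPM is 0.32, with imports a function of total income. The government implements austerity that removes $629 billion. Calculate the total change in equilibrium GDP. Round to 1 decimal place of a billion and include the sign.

MPC = ΔC/ΔYd = (326.4 − 192)/(413 − 253) = 134.4/160 = 0.84.
Expenditure multiplier = 1/(1 − c + m) = 1/(1 − 0.84 + 0.32) = 1/0.48 ≈ 2.083.
ΔY = k × ΔG = (−$629 billion) / 0.48 ≈ −$1,310.4 billion.

−$1,310.4 billion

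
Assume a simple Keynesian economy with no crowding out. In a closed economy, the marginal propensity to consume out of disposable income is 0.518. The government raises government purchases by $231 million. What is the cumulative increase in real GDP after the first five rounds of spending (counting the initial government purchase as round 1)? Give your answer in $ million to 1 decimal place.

Round 1 adds ΔG = $231 million; each later round is MPC = 0.518 times the previous.
After 5 rounds: 231 + 119.658 + 61.982844 + 32.107113192 + 16.631484633456 = ΔG·(1 − c^5)/(1 − c) = 231 × (1 − 0.037294844329568)/0.482 ≈ $461.4 million.

$461.4 million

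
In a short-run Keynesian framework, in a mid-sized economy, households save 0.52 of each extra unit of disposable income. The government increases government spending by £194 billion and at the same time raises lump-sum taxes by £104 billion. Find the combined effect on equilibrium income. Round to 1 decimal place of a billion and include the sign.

MPC = 1 − MPS = 1 − 0.52 = 0.48.
Expenditure multiplier = 1/(1 − MPC) = 1/(1 − 0.48) = 1/0.52 ≈ 1.923.
ΔG contributes k·ΔG = (+£194 billion) / 0.52 ≈ +£373.1 billion.
ΔT of +£104 billion changes first-round spending by −c·ΔT = −£49.92 billion, contributing k·(−c·ΔT) = (−£49.92 billion) / 0.52 = −£96 billion.
Net ΔY = k(ΔG − c·ΔT) = (+£144.08 billion) / 0.52 ≈ +£277.1 billion.

+£277.1 billion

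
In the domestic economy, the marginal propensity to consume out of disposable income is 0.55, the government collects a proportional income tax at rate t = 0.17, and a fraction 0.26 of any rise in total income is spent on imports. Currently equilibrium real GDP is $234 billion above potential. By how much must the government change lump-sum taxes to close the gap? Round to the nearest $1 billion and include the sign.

+$342 billion

Spending multiplier = 1/(1 − c(1−t) + m) = 1/(1 − 0.55×0.83 + 0.26) = 1/0.8035 ≈ 1.245.
Tax multiplier = −c·k = −0.55/0.8035 ≈ −0.685. Need ΔY = −$234 billion, so ΔT = ΔY/(−c·k) = −(−$234 billion) × 0.8035 / 0.55 ≈ +$342 billion.
The government should raise lump-sum taxes by $342 billion.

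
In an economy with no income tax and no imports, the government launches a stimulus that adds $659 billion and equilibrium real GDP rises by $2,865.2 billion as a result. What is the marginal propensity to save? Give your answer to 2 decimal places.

Implied spending multiplier k = ΔY/ΔG = 2,865.2/659 ≈ 4.3478.
Since k = 1/(1 − MPC), MPC = 1 − 1/k = 1 − ΔG/ΔY = 1 − 659/2,865.2 ≈ 0.77.
MPS = 1 − MPC = 0.23.

0.23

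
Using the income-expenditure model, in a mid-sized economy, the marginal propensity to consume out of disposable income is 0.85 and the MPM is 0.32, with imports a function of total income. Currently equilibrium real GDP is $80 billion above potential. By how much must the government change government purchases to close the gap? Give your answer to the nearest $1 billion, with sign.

Spending multiplier = 1/(1 − c + m) = 1/(1 − 0.85 + 0.32) = 1/0.47 ≈ 2.128.
Need ΔY = −$80 billion, so ΔG = ΔY/k = (−$80 billion) × 0.47 ≈ −$38 billion.
The government should cut government purchases by $38 billion.

−$38 billion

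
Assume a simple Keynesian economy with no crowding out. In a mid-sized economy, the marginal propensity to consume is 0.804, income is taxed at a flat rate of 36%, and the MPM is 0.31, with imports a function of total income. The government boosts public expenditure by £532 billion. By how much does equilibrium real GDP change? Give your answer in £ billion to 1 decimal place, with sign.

+£668.8 billion

Spending multiplier = 1/(1 − c(1−t) + m) = 1/(1 − 0.804×0.64 + 0.31) = 1/0.79544 ≈ 1.257.
ΔY = k × ΔG = (+£532 billion) / 0.79544 ≈ +£668.8 billion.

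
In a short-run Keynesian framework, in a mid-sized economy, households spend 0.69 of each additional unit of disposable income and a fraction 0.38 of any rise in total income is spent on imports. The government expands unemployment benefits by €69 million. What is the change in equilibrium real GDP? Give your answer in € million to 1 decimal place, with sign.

The transfer change shifts disposable income by +€69 million, so first-round consumption changes by c·ΔTR = 0.69 × (+€69 million) = +€47.61 million.
Expenditure multiplier = 1/(1 − c + m) = 1/(1 − 0.69 + 0.38) = 1/0.69 ≈ 1.449.
The transfer multiplier is c × k = 1, so ΔY = k × (c·ΔTR) = (+€47.61 million) / 0.69 = +€69 million.

+€69.0 million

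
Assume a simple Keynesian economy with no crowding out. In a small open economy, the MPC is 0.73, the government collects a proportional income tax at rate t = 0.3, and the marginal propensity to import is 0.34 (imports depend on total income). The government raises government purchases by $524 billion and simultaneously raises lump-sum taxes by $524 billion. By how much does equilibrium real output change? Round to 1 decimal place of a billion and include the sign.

Expenditure multiplier = 1/(1 − c(1−t) + m) = 1/(1 − 0.73×0.7 + 0.34) = 1/0.829 ≈ 1.206.
ΔG contributes k·ΔG = (+$524 billion) / 0.829 ≈ +$632.1 billion.
ΔT of +$524 billion changes first-round spending by −c·ΔT = −$382.52 billion, contributing k·(−c·ΔT) = (−$382.52 billion) / 0.829 ≈ −$461.4 billion.
Net ΔY = k(ΔG − c·ΔT) = (+$141.48 billion) / 0.829 ≈ +$170.7 billion.

+$170.7 billion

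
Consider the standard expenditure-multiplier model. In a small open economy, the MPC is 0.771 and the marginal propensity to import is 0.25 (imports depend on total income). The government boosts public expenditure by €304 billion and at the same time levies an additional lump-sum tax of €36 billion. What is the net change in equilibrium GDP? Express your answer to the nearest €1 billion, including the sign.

+€577 billion

Expenditure multiplier = 1/(1 − c + m) = 1/(1 − 0.771 + 0.25) = 1/0.479 ≈ 2.088.
ΔG contributes k·ΔG = (+€304 billion) / 0.479 ≈ +€634.7 billion.
ΔT of +€36 billion changes first-round spending by −c·ΔT = −€27.756 billion, contributing k·(−c·ΔT) = (−€27.756 billion) / 0.479 ≈ −€57.9 billion.
Net ΔY = k(ΔG − c·ΔT) = (+€276.244 billion) / 0.479 ≈ +€577 billion.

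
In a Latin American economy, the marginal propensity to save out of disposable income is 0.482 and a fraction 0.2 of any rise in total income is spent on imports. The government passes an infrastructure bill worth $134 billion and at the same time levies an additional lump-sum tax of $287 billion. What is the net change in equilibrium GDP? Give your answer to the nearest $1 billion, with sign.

−$22 billion

MPC = 1 − MPS = 1 − 0.482 = 0.518.
Expenditure multiplier = 1/(1 − c + m) = 1/(1 − 0.518 + 0.2) = 1/0.682 ≈ 1.466.
ΔG contributes k·ΔG = (+$134 billion) / 0.682 ≈ +$196.5 billion.
ΔT of +$287 billion changes first-round spending by −c·ΔT = −$148.666 billion, contributing k·(−c·ΔT) = (−$148.666 billion) / 0.682 ≈ −$218 billion.
Net ΔY = k(ΔG − c·ΔT) = (−$14.666 billion) / 0.682 ≈ −$22 billion.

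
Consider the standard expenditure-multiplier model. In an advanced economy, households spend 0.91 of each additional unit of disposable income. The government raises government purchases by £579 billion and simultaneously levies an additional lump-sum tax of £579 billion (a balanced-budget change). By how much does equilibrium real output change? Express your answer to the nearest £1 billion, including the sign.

Expenditure multiplier = 1/(1 − MPC) = 1/(1 − 0.91) = 1/0.09 ≈ 11.111.
ΔG contributes k·ΔG = (+£579 billion) / 0.09 ≈ +£6,433.3 billion.
ΔT of +£579 billion changes first-round spending by −c·ΔT = −£526.89 billion, contributing k·(−c·ΔT) = (−£526.89 billion) / 0.09 ≈ −£5,854.3 billion.
With ΔG = ΔT and no other leakages, the balanced-budget multiplier is 1, so ΔY = ΔG = +£579 billion.

+£579 billion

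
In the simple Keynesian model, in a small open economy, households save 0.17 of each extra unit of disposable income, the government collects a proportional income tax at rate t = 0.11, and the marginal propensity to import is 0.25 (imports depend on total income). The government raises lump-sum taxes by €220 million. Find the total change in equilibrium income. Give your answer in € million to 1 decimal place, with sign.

−€357.1 million

MPC = 1 − MPS = 1 − 0.17 = 0.83.
A lump-sum tax change of +€220 million shifts disposable income by −€220 million; first-round consumption changes by −c × ΔT = −0.83 × (+€220 million) = −€182.6 million.
Expenditure multiplier = 1/(1 − c(1−t) + m) = 1/(1 − 0.83×0.89 + 0.25) = 1/0.5113 ≈ 1.956.
The tax multiplier is −c × k ≈ −1.623, so ΔY = k × (−c·ΔT) = (−€182.6 million) / 0.5113 ≈ −€357.1 million.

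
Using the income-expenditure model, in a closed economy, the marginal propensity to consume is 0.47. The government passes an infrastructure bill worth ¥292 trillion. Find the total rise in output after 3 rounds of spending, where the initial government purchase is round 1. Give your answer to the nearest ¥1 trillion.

Round 1 adds ΔG = ¥292 trillion; each later round is MPC = 0.47 times the previous.
After 3 rounds: 292 + 137.24 + 64.5028 = ΔG·(1 − c^3)/(1 − c) = 292 × (1 − 0.103823)/0.53 ≈ ¥494 trillion.

¥494 trillion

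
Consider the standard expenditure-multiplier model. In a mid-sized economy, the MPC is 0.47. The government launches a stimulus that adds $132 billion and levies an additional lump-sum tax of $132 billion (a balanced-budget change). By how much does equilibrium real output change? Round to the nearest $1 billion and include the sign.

+$132 billion

Expenditure multiplier = 1/(1 − MPC) = 1/(1 − 0.47) = 1/0.53 ≈ 1.887.
ΔG contributes k·ΔG = (+$132 billion) / 0.53 ≈ +$249.1 billion.
ΔT of +$132 billion changes first-round spending by −c·ΔT = −$62.04 billion, contributing k·(−c·ΔT) = (−$62.04 billion) / 0.53 ≈ −$117.1 billion.
With ΔG = ΔT and no other leakages, the balanced-budget multiplier is 1, so ΔY = ΔG = +$132 billion.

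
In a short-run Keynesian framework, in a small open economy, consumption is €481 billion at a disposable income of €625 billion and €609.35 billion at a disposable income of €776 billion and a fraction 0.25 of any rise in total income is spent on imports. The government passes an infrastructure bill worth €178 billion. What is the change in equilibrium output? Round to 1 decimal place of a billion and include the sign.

+€445.0 billion

MPC = ΔC/ΔYd = (609.35 − 481)/(776 − 625) = 128.35/151 = 0.85.
Government-spending multiplier = 1/(1 − c + m) = 1/(1 − 0.85 + 0.25) = 1/0.4 = 2.5.
ΔY = k × ΔG = (+€178 billion) / 0.4 = +€445 billion.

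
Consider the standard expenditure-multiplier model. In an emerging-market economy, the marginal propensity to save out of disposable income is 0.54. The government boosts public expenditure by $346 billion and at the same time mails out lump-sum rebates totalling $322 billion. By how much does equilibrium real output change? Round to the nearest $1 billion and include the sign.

+$915 billion

MPC = 1 − MPS = 1 − 0.54 = 0.46.
Expenditure multiplier = 1/(1 − MPC) = 1/(1 − 0.46) = 1/0.54 ≈ 1.852.
ΔG contributes k·ΔG = (+$346 billion) / 0.54 ≈ +$640.7 billion.
ΔT of −$322 billion changes first-round spending by −c·ΔT = +$148.12 billion, contributing k·(−c·ΔT) = (+$148.12 billion) / 0.54 ≈ +$274.3 billion.
Net ΔY = k(ΔG − c·ΔT) = (+$494.12 billion) / 0.54 ≈ +$915 billion.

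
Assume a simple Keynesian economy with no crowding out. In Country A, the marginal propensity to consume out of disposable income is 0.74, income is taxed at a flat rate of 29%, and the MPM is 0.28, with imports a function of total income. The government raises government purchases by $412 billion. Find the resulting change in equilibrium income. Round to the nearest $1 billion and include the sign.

+$546 billion

Government-spending multiplier = 1/(1 − c(1−t) + m) = 1/(1 − 0.74×0.71 + 0.28) = 1/0.7546 ≈ 1.325.
ΔY = k × ΔG = (+$412 billion) / 0.7546 ≈ +$546 billion.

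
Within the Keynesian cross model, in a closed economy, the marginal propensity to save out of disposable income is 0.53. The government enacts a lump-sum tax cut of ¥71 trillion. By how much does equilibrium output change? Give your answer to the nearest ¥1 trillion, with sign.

+¥63 trillion

MPC = 1 − MPS = 1 − 0.53 = 0.47.
A lump-sum tax change of −¥71 trillion shifts disposable income by +¥71 trillion; first-round consumption changes by −c × ΔT = −0.47 × (−¥71 trillion) = +¥33.37 trillion.
Expenditure multiplier = 1/(1 − MPC) = 1/(1 − 0.47) = 1/0.53 ≈ 1.887.
The tax multiplier is −c × k ≈ −0.887, so ΔY = k × (−c·ΔT) = (+¥33.37 trillion) / 0.53 ≈ +¥63 trillion.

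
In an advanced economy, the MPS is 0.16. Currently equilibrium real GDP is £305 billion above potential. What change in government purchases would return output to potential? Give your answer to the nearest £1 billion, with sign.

−£49 billion

MPC = 1 − MPS = 1 − 0.16 = 0.84.
Spending multiplier = 1/(1 − MPC) = 1/(1 − 0.84) = 1/0.16 = 6.25.
Need ΔY = −£305 billion, so ΔG = ΔY/k = (−£305 billion) × 0.16 ≈ −£49 billion.
The government should cut government purchases by £49 billion.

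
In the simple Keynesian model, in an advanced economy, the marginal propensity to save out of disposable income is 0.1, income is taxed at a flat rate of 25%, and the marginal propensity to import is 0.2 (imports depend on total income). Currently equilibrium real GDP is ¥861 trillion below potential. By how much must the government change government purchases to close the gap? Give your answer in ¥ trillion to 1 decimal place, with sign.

MPC = 1 − MPS = 1 − 0.1 = 0.9.
Spending multiplier = 1/(1 − c(1−t) + m) = 1/(1 − 0.9×0.75 + 0.2) = 1/0.525 ≈ 1.905.
Need ΔY = +¥861 trillion, so ΔG = ΔY/k = (+¥861 trillion) × 0.525 ≈ +¥452 trillion.
The government should increase government purchases by ¥452 trillion.

+¥452.0 trillion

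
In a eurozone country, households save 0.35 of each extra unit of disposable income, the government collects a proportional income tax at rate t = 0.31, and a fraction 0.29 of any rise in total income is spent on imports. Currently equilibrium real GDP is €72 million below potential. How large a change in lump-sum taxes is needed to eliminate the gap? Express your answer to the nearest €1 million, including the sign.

−€93 million

MPC = 1 − MPS = 1 − 0.35 = 0.65.
Spending multiplier = 1/(1 − c(1−t) + m) = 1/(1 − 0.65×0.69 + 0.29) = 1/0.8415 ≈ 1.188.
Tax multiplier = −c·k = −0.65/0.8415 ≈ −0.772. Need ΔY = +€72 million, so ΔT = ΔY/(−c·k) = −(+€72 million) × 0.8415 / 0.65 ≈ −€93 million.
The government should cut lump-sum taxes by €93 million.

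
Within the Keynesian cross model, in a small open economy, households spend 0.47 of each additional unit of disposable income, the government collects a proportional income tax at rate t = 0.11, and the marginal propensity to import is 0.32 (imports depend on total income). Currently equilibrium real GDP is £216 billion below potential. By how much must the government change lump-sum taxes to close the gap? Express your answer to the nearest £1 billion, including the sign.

−£414 billion

Spending multiplier = 1/(1 − c(1−t) + m) = 1/(1 − 0.47×0.89 + 0.32) = 1/0.9017 ≈ 1.109.
Tax multiplier = −c·k = −0.47/0.9017 ≈ −0.521. Need ΔY = +£216 billion, so ΔT = ΔY/(−c·k) = −(+£216 billion) × 0.9017 / 0.47 ≈ −£414 billion.
The government should cut lump-sum taxes by £414 billion.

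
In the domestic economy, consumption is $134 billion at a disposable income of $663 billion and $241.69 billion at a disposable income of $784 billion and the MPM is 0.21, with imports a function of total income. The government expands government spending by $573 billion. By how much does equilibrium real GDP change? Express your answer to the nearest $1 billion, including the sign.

MPC = ΔC/ΔYd = (241.69 − 134)/(784 − 663) = 107.69/121 = 0.89.
Spending multiplier = 1/(1 − c + m) = 1/(1 − 0.89 + 0.21) = 1/0.32 = 3.125.
ΔY = k × ΔG = (+$573 billion) / 0.32 ≈ +$1,791 billion.

+$1,791 billion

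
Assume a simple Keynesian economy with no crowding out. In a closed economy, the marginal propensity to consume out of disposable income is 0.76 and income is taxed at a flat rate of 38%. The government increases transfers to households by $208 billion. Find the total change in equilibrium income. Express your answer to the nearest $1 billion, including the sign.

+$299 billion

The transfer change shifts disposable income by +$208 billion, so first-round consumption changes by c·ΔTR = 0.76 × (+$208 billion) = +$158.08 billion.
Expenditure multiplier = 1/(1 − c(1−t)) = 1/(1 − 0.76×0.62) = 1/0.5288 ≈ 1.891.
The transfer multiplier is c × k ≈ 1.437, so ΔY = k × (c·ΔTR) = (+$158.08 billion) / 0.5288 ≈ +$299 billion.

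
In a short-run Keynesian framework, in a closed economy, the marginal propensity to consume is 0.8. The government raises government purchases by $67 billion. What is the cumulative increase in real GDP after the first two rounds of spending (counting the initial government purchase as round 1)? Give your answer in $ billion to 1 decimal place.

Round 1 adds ΔG = $67 billion; each later round is MPC = 0.8 times the previous.
After 2 rounds: 67 + 53.6 = ΔG·(1 − c^2)/(1 − c) = 67 × (1 − 0.64)/0.2 = $120.6 billion.

$120.6 billion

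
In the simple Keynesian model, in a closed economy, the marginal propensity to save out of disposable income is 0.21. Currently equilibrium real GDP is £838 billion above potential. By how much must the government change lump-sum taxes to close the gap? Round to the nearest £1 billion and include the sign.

MPC = 1 − MPS = 1 − 0.21 = 0.79.
Spending multiplier = 1/(1 − MPC) = 1/(1 − 0.79) = 1/0.21 ≈ 4.762.
Tax multiplier = −c·k = −0.79/0.21 ≈ −3.762. Need ΔY = −£838 billion, so ΔT = ΔY/(−c·k) = −(−£838 billion) × 0.21 / 0.79 ≈ +£223 billion.
The government should raise lump-sum taxes by £223 billion.

+£223 billion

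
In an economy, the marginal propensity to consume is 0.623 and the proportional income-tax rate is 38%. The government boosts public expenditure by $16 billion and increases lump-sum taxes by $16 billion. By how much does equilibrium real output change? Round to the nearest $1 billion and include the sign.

Expenditure multiplier = 1/(1 − c(1−t)) = 1/(1 − 0.623×0.62) = 1/0.61374 ≈ 1.629.
ΔG contributes k·ΔG = (+$16 billion) / 0.61374 ≈ +$26.1 billion.
ΔT of +$16 billion changes first-round spending by −c·ΔT = −$9.968 billion, contributing k·(−c·ΔT) = (−$9.968 billion) / 0.61374 ≈ −$16.2 billion.
Net ΔY = k(ΔG − c·ΔT) = (+$6.032 billion) / 0.61374 ≈ +$10 billion.

+$10 billion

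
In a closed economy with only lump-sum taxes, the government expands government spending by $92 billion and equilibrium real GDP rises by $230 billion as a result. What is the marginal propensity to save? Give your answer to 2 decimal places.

0.40

Implied spending multiplier k = ΔY/ΔG = 230/92 = 2.5.
Since k = 1/(1 − MPC), MPC = 1 − 1/k = 1 − ΔG/ΔY = 1 − 92/230 = 0.60.
MPS = 1 − MPC = 0.40.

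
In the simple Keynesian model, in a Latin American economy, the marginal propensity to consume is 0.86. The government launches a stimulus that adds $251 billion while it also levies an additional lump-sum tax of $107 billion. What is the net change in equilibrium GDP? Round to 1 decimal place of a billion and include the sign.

+$1,135.6 billion

Expenditure multiplier = 1/(1 − MPC) = 1/(1 − 0.86) = 1/0.14 ≈ 7.143.
ΔG contributes k·ΔG = (+$251 billion) / 0.14 ≈ +$1,792.9 billion.
ΔT of +$107 billion changes first-round spending by −c·ΔT = −$92.02 billion, contributing k·(−c·ΔT) = (−$92.02 billion) / 0.14 ≈ −$657.3 billion.
Net ΔY = k(ΔG − c·ΔT) = (+$158.98 billion) / 0.14 ≈ +$1,135.6 billion.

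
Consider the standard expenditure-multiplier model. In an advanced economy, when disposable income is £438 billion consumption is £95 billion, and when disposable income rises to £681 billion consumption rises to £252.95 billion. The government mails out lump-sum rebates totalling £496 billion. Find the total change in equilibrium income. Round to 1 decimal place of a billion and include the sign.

+£921.1 billion

MPC = ΔC/ΔYd = (252.95 − 95)/(681 − 438) = 157.95/243 = 0.65.
A lump-sum tax change of −£496 billion shifts disposable income by +£496 billion; first-round consumption changes by −c × ΔT = −0.65 × (−£496 billion) = +£322.4 billion.
Expenditure multiplier = 1/(1 − MPC) = 1/(1 − 0.65) = 1/0.35 ≈ 2.857.
The tax multiplier is −c × k ≈ −1.857, so ΔY = k × (−c·ΔT) = (+£322.4 billion) / 0.35 ≈ +£921.1 billion.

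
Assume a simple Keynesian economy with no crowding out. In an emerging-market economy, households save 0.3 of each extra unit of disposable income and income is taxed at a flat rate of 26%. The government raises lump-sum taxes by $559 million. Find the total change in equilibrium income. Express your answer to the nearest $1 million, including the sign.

−$812 million

MPC = 1 − MPS = 1 − 0.3 = 0.7.
A lump-sum tax change of +$559 million shifts disposable income by −$559 million; first-round consumption changes by −c × ΔT = −0.7 × (+$559 million) = −$391.3 million.
Expenditure multiplier = 1/(1 − c(1−t)) = 1/(1 − 0.7×0.74) = 1/0.482 ≈ 2.075.
The tax multiplier is −c × k ≈ −1.452, so ΔY = k × (−c·ΔT) = (−$391.3 million) / 0.482 ≈ −$812 million.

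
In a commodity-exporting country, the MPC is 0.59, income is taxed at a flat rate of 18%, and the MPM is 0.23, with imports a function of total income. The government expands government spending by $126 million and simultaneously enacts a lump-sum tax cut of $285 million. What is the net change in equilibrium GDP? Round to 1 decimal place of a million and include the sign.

+$394.2 million

Expenditure multiplier = 1/(1 − c(1−t) + m) = 1/(1 − 0.59×0.82 + 0.23) = 1/0.7462 ≈ 1.34.
ΔG contributes k·ΔG = (+$126 million) / 0.7462 ≈ +$168.9 million.
ΔT of −$285 million changes first-round spending by −c·ΔT = +$168.15 million, contributing k·(−c·ΔT) = (+$168.15 million) / 0.7462 ≈ +$225.3 million.
Net ΔY = k(ΔG − c·ΔT) = (+$294.15 million) / 0.7462 ≈ +$394.2 million.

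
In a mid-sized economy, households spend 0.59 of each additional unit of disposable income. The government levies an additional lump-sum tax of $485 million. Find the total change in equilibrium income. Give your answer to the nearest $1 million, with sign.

−$698 million

A lump-sum tax change of +$485 million shifts disposable income by −$485 million; first-round consumption changes by −c × ΔT = −0.59 × (+$485 million) = −$286.15 million.
Expenditure multiplier = 1/(1 − MPC) = 1/(1 − 0.59) = 1/0.41 ≈ 2.439.
The tax multiplier is −c × k ≈ −1.439, so ΔY = k × (−c·ΔT) = (−$286.15 million) / 0.41 ≈ −$698 million.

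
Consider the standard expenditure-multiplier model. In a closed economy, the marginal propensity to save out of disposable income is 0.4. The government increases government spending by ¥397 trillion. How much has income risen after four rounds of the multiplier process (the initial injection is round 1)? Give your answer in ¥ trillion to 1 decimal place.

¥863.9 trillion

MPC = 1 − MPS = 1 − 0.4 = 0.6.
Round 1 adds ΔG = ¥397 trillion; each later round is MPC = 0.6 times the previous.
After 4 rounds: 397 + 238.2 + 142.92 + 85.752 = ΔG·(1 − c^4)/(1 − c) = 397 × (1 − 0.1296)/0.4 ≈ ¥863.9 trillion.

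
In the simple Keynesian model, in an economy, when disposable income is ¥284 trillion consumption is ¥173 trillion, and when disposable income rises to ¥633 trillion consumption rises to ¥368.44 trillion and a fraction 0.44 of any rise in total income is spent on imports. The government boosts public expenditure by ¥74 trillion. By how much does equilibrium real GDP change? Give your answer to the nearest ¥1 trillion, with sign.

+¥84 trillion

MPC = ΔC/ΔYd = (368.44 − 173)/(633 − 284) = 195.44/349 = 0.56.
Spending multiplier = 1/(1 − c + m) = 1/(1 − 0.56 + 0.44) = 1/0.88 ≈ 1.136.
ΔY = k × ΔG = (+¥74 trillion) / 0.88 ≈ +¥84 trillion.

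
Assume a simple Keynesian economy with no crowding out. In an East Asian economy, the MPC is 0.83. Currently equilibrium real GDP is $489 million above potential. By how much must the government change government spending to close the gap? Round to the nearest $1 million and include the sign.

Spending multiplier = 1/(1 − MPC) = 1/(1 − 0.83) = 1/0.17 ≈ 5.882.
Need ΔY = −$489 million, so ΔG = ΔY/k = (−$489 million) × 0.17 ≈ −$83 million.
The government should cut government spending by $83 million.

−$83 million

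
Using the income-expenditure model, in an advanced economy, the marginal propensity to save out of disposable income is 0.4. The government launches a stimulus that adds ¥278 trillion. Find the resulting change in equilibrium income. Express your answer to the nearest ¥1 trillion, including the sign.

+¥695 trillion

MPC = 1 − MPS = 1 − 0.4 = 0.6.
Spending multiplier = 1/(1 − MPC) = 1/(1 − 0.6) = 1/0.4 = 2.5.
ΔY = k × ΔG = (+¥278 trillion) / 0.4 = +¥695 trillion.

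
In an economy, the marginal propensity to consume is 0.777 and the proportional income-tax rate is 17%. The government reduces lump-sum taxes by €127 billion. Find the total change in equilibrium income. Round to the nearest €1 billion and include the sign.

+€278 billion

A lump-sum tax change of −€127 billion shifts disposable income by +€127 billion; first-round consumption changes by −c × ΔT = −0.777 × (−€127 billion) = +€98.679 billion.
Expenditure multiplier = 1/(1 − c(1−t)) = 1/(1 − 0.777×0.83) = 1/0.35509 ≈ 2.816.
The tax multiplier is −c × k ≈ −2.188, so ΔY = k × (−c·ΔT) = (+€98.679 billion) / 0.35509 ≈ +€278 billion.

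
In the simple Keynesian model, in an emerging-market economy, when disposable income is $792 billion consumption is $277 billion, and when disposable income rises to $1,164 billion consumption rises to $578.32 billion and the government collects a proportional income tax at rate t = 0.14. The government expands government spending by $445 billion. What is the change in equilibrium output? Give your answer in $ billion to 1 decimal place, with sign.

MPC = ΔC/ΔYd = (578.32 − 277)/(1,164 − 792) = 301.32/372 = 0.81.
Spending multiplier = 1/(1 − c(1−t)) = 1/(1 − 0.81×0.86) = 1/0.3034 ≈ 3.296.
ΔY = k × ΔG = (+$445 billion) / 0.3034 ≈ +$1,466.7 billion.

+$1,466.7 billion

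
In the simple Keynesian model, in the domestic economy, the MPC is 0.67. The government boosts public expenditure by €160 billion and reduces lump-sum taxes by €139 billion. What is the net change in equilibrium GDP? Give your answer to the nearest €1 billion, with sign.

Expenditure multiplier = 1/(1 − MPC) = 1/(1 − 0.67) = 1/0.33 ≈ 3.03.
ΔG contributes k·ΔG = (+€160 billion) / 0.33 ≈ +€484.8 billion.
ΔT of −€139 billion changes first-round spending by −c·ΔT = +€93.13 billion, contributing k·(−c·ΔT) = (+€93.13 billion) / 0.33 ≈ +€282.2 billion.
Net ΔY = k(ΔG − c·ΔT) = (+€253.13 billion) / 0.33 ≈ +€767 billion.

+€767 billion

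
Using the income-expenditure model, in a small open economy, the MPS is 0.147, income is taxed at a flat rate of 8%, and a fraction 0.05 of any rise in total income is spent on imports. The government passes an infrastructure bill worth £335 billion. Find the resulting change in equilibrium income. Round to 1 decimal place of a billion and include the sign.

+£1,263.0 billion

MPC = 1 − MPS = 1 − 0.147 = 0.853.
Spending multiplier = 1/(1 − c(1−t) + m) = 1/(1 − 0.853×0.92 + 0.05) = 1/0.26524 ≈ 3.77.
ΔY = k × ΔG = (+£335 billion) / 0.26524 ≈ +£1,263 billion.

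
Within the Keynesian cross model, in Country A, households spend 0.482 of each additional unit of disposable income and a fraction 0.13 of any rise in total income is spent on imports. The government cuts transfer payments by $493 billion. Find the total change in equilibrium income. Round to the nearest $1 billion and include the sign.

−$367 billion

The transfer change shifts disposable income by −$493 billion, so first-round consumption changes by c·ΔTR = 0.482 × (−$493 billion) = −$237.626 billion.
Expenditure multiplier = 1/(1 − c + m) = 1/(1 − 0.482 + 0.13) = 1/0.648 ≈ 1.543.
The transfer multiplier is c × k ≈ 0.744, so ΔY = k × (c·ΔTR) = (−$237.626 billion) / 0.648 ≈ −$367 billion.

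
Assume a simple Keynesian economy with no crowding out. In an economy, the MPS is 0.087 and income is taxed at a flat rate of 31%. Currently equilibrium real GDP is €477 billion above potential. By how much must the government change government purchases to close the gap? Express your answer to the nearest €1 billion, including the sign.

−€177 billion

MPC = 1 − MPS = 1 − 0.087 = 0.913.
Spending multiplier = 1/(1 − c(1−t)) = 1/(1 − 0.913×0.69) = 1/0.37003 ≈ 2.702.
Need ΔY = −€477 billion, so ΔG = ΔY/k = (−€477 billion) × 0.37003 ≈ −€177 billion.
The government should cut government purchases by €177 billion.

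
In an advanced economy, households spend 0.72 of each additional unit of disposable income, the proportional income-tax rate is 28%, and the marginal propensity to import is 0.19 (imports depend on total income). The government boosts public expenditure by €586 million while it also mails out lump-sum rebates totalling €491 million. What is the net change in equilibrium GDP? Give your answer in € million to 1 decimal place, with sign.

+€1,398.9 million

Expenditure multiplier = 1/(1 − c(1−t) + m) = 1/(1 − 0.72×0.72 + 0.19) = 1/0.6716 ≈ 1.489.
ΔG contributes k·ΔG = (+€586 million) / 0.6716 ≈ +€872.5 million.
ΔT of −€491 million changes first-round spending by −c·ΔT = +€353.52 million, contributing k·(−c·ΔT) = (+€353.52 million) / 0.6716 ≈ +€526.4 million.
Net ΔY = k(ΔG − c·ΔT) = (+€939.52 million) / 0.6716 ≈ +€1,398.9 million.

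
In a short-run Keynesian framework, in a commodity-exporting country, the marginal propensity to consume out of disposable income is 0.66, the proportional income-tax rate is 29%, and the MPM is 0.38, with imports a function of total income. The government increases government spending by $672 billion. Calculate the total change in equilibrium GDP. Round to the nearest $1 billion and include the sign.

Government-spending multiplier = 1/(1 − c(1−t) + m) = 1/(1 − 0.66×0.71 + 0.38) = 1/0.9114 ≈ 1.097.
ΔY = k × ΔG = (+$672 billion) / 0.9114 ≈ +$737 billion.

+$737 billion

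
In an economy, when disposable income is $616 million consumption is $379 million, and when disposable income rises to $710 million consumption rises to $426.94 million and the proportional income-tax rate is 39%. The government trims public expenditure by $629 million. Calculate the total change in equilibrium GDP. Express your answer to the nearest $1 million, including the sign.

−$913 million

MPC = ΔC/ΔYd = (426.94 − 379)/(710 − 616) = 47.94/94 = 0.51.
Expenditure multiplier = 1/(1 − c(1−t)) = 1/(1 − 0.51×0.61) = 1/0.6889 ≈ 1.452.
ΔY = k × ΔG = (−$629 million) / 0.6889 ≈ −$913 million.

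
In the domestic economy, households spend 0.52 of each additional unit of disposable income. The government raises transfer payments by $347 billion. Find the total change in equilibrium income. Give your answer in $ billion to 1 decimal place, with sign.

The transfer change shifts disposable income by +$347 billion, so first-round consumption changes by c·ΔTR = 0.52 × (+$347 billion) = +$180.44 billion.
Expenditure multiplier = 1/(1 − MPC) = 1/(1 − 0.52) = 1/0.48 ≈ 2.083.
The transfer multiplier is c × k ≈ 1.083, so ΔY = k × (c·ΔTR) = (+$180.44 billion) / 0.48 ≈ +$375.9 billion.

+$375.9 billion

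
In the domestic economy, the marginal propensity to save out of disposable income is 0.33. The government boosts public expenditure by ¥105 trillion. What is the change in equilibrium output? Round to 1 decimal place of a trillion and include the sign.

+¥318.2 trillion

MPC = 1 − MPS = 1 − 0.33 = 0.67.
Government-spending multiplier = 1/(1 − MPC) = 1/(1 − 0.67) = 1/0.33 ≈ 3.03.
ΔY = k × ΔG = (+¥105 trillion) / 0.33 ≈ +¥318.2 trillion.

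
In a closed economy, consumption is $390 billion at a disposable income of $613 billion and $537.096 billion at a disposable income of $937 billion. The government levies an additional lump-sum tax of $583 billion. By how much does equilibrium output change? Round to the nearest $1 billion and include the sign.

−$485 billion

MPC = ΔC/ΔYd = (537.096 − 390)/(937 − 613) = 147.096/324 = 0.454.
A lump-sum tax change of +$583 billion shifts disposable income by −$583 billion; first-round consumption changes by −c × ΔT = −0.454 × (+$583 billion) = −$264.682 billion.
Expenditure multiplier = 1/(1 − MPC) = 1/(1 − 0.454) = 1/0.546 ≈ 1.832.
The tax multiplier is −c × k ≈ −0.832, so ΔY = k × (−c·ΔT) = (−$264.682 billion) / 0.546 ≈ −$485 billion.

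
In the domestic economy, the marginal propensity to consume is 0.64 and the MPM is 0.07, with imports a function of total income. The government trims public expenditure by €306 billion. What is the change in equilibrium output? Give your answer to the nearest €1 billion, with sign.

−€712 billion

Spending multiplier = 1/(1 − c + m) = 1/(1 − 0.64 + 0.07) = 1/0.43 ≈ 2.326.
ΔY = k × ΔG = (−€306 billion) / 0.43 ≈ −€712 billion.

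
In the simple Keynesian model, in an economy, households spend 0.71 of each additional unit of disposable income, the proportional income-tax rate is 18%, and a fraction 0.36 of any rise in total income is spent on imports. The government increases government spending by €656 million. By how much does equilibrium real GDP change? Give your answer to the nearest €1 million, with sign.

Expenditure multiplier = 1/(1 − c(1−t) + m) = 1/(1 − 0.71×0.82 + 0.36) = 1/0.7778 ≈ 1.286.
ΔY = k × ΔG = (+€656 million) / 0.7778 ≈ +€843 million.

+€843 million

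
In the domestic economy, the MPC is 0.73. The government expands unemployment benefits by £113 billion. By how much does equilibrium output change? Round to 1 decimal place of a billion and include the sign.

The transfer change shifts disposable income by +£113 billion, so first-round consumption changes by c·ΔTR = 0.73 × (+£113 billion) = +£82.49 billion.
Expenditure multiplier = 1/(1 − MPC) = 1/(1 − 0.73) = 1/0.27 ≈ 3.704.
The transfer multiplier is c × k ≈ 2.704, so ΔY = k × (c·ΔTR) = (+£82.49 billion) / 0.27 ≈ +£305.5 billion.

+£305.5 billion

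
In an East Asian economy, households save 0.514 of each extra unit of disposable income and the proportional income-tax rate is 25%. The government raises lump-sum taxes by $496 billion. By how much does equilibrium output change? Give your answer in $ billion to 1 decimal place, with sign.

MPC = 1 − MPS = 1 − 0.514 = 0.486.
A lump-sum tax change of +$496 billion shifts disposable income by −$496 billion; first-round consumption changes by −c × ΔT = −0.486 × (+$496 billion) = −$241.056 billion.
Expenditure multiplier = 1/(1 − c(1−t)) = 1/(1 − 0.486×0.75) = 1/0.6355 ≈ 1.574.
The tax multiplier is −c × k ≈ −0.765, so ΔY = k × (−c·ΔT) = (−$241.056 billion) / 0.6355 ≈ −$379.3 billion.

−$379.3 billion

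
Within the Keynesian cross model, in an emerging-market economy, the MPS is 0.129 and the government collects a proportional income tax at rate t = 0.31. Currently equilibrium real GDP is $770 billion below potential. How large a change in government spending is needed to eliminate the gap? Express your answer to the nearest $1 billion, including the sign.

MPC = 1 − MPS = 1 − 0.129 = 0.871.
Spending multiplier = 1/(1 − c(1−t)) = 1/(1 − 0.871×0.69) = 1/0.39901 ≈ 2.506.
Need ΔY = +$770 billion, so ΔG = ΔY/k = (+$770 billion) × 0.39901 ≈ +$307 billion.
The government should increase government spending by $307 billion.

+$307 billion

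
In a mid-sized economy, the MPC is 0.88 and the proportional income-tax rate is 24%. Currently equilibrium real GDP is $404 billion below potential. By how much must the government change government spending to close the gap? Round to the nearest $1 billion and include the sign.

+$134 billion

Spending multiplier = 1/(1 − c(1−t)) = 1/(1 − 0.88×0.76) = 1/0.3312 ≈ 3.019.
Need ΔY = +$404 billion, so ΔG = ΔY/k = (+$404 billion) × 0.3312 ≈ +$134 billion.
The government should increase government spending by $134 billion.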